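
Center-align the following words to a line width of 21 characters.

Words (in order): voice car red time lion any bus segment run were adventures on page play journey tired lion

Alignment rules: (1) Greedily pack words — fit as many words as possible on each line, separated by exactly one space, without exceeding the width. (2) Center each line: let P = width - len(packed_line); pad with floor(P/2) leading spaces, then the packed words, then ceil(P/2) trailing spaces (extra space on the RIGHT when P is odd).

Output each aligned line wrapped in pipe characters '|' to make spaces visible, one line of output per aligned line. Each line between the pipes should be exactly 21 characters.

Answer: | voice car red time  |
|lion any bus segment |
| run were adventures |
|on page play journey |
|     tired lion      |

Derivation:
Line 1: ['voice', 'car', 'red', 'time'] (min_width=18, slack=3)
Line 2: ['lion', 'any', 'bus', 'segment'] (min_width=20, slack=1)
Line 3: ['run', 'were', 'adventures'] (min_width=19, slack=2)
Line 4: ['on', 'page', 'play', 'journey'] (min_width=20, slack=1)
Line 5: ['tired', 'lion'] (min_width=10, slack=11)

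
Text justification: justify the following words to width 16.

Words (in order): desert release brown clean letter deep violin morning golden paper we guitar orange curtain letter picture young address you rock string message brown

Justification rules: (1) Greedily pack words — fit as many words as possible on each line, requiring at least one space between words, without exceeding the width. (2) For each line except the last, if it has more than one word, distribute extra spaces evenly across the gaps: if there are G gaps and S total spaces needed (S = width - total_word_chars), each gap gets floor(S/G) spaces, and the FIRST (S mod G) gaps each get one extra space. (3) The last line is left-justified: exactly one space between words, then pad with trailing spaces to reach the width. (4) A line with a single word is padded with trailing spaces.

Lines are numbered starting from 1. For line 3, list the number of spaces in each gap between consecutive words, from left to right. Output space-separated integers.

Line 1: ['desert', 'release'] (min_width=14, slack=2)
Line 2: ['brown', 'clean'] (min_width=11, slack=5)
Line 3: ['letter', 'deep'] (min_width=11, slack=5)
Line 4: ['violin', 'morning'] (min_width=14, slack=2)
Line 5: ['golden', 'paper', 'we'] (min_width=15, slack=1)
Line 6: ['guitar', 'orange'] (min_width=13, slack=3)
Line 7: ['curtain', 'letter'] (min_width=14, slack=2)
Line 8: ['picture', 'young'] (min_width=13, slack=3)
Line 9: ['address', 'you', 'rock'] (min_width=16, slack=0)
Line 10: ['string', 'message'] (min_width=14, slack=2)
Line 11: ['brown'] (min_width=5, slack=11)

Answer: 6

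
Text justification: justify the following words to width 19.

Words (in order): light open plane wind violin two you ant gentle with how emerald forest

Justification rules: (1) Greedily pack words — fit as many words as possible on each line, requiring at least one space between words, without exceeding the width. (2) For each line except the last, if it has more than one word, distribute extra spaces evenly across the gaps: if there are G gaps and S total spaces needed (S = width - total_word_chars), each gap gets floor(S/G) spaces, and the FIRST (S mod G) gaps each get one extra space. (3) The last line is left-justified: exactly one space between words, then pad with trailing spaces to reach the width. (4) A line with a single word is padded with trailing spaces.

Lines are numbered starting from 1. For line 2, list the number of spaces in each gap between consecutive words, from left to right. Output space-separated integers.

Answer: 1 1 1

Derivation:
Line 1: ['light', 'open', 'plane'] (min_width=16, slack=3)
Line 2: ['wind', 'violin', 'two', 'you'] (min_width=19, slack=0)
Line 3: ['ant', 'gentle', 'with', 'how'] (min_width=19, slack=0)
Line 4: ['emerald', 'forest'] (min_width=14, slack=5)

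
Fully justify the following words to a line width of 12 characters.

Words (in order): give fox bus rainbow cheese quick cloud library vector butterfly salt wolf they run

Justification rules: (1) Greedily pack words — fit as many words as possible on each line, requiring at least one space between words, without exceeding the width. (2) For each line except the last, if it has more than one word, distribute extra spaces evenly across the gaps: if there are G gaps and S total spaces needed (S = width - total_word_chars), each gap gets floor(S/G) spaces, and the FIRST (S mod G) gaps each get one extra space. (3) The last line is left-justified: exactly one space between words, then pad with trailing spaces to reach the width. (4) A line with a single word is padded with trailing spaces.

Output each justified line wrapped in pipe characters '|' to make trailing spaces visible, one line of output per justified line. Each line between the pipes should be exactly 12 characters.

Line 1: ['give', 'fox', 'bus'] (min_width=12, slack=0)
Line 2: ['rainbow'] (min_width=7, slack=5)
Line 3: ['cheese', 'quick'] (min_width=12, slack=0)
Line 4: ['cloud'] (min_width=5, slack=7)
Line 5: ['library'] (min_width=7, slack=5)
Line 6: ['vector'] (min_width=6, slack=6)
Line 7: ['butterfly'] (min_width=9, slack=3)
Line 8: ['salt', 'wolf'] (min_width=9, slack=3)
Line 9: ['they', 'run'] (min_width=8, slack=4)

Answer: |give fox bus|
|rainbow     |
|cheese quick|
|cloud       |
|library     |
|vector      |
|butterfly   |
|salt    wolf|
|they run    |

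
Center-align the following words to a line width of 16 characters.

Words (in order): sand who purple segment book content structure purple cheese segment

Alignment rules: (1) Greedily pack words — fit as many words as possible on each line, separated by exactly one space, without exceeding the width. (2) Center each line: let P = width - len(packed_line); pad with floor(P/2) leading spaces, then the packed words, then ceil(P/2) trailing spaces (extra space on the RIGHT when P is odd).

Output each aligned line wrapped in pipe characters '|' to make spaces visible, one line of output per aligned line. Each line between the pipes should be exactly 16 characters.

Line 1: ['sand', 'who', 'purple'] (min_width=15, slack=1)
Line 2: ['segment', 'book'] (min_width=12, slack=4)
Line 3: ['content'] (min_width=7, slack=9)
Line 4: ['structure', 'purple'] (min_width=16, slack=0)
Line 5: ['cheese', 'segment'] (min_width=14, slack=2)

Answer: |sand who purple |
|  segment book  |
|    content     |
|structure purple|
| cheese segment |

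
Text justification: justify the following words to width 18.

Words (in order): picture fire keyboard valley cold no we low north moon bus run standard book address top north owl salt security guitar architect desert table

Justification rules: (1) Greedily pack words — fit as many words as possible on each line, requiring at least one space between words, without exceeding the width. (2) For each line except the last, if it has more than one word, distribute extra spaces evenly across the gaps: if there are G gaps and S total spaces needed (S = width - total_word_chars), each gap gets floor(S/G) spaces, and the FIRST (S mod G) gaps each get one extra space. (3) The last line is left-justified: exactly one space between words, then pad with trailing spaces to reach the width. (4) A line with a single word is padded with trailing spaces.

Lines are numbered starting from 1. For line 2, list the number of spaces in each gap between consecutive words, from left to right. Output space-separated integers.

Line 1: ['picture', 'fire'] (min_width=12, slack=6)
Line 2: ['keyboard', 'valley'] (min_width=15, slack=3)
Line 3: ['cold', 'no', 'we', 'low'] (min_width=14, slack=4)
Line 4: ['north', 'moon', 'bus', 'run'] (min_width=18, slack=0)
Line 5: ['standard', 'book'] (min_width=13, slack=5)
Line 6: ['address', 'top', 'north'] (min_width=17, slack=1)
Line 7: ['owl', 'salt', 'security'] (min_width=17, slack=1)
Line 8: ['guitar', 'architect'] (min_width=16, slack=2)
Line 9: ['desert', 'table'] (min_width=12, slack=6)

Answer: 4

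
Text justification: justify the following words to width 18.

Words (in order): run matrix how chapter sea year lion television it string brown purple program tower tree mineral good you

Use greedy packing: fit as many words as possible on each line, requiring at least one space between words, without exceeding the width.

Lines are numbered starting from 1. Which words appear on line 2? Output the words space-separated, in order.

Line 1: ['run', 'matrix', 'how'] (min_width=14, slack=4)
Line 2: ['chapter', 'sea', 'year'] (min_width=16, slack=2)
Line 3: ['lion', 'television', 'it'] (min_width=18, slack=0)
Line 4: ['string', 'brown'] (min_width=12, slack=6)
Line 5: ['purple', 'program'] (min_width=14, slack=4)
Line 6: ['tower', 'tree', 'mineral'] (min_width=18, slack=0)
Line 7: ['good', 'you'] (min_width=8, slack=10)

Answer: chapter sea year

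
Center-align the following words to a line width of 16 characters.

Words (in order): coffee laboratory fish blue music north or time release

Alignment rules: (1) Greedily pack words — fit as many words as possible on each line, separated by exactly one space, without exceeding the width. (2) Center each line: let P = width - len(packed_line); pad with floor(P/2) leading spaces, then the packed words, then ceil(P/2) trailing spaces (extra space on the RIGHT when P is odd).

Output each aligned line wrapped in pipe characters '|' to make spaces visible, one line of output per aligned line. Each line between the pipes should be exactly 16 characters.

Line 1: ['coffee'] (min_width=6, slack=10)
Line 2: ['laboratory', 'fish'] (min_width=15, slack=1)
Line 3: ['blue', 'music', 'north'] (min_width=16, slack=0)
Line 4: ['or', 'time', 'release'] (min_width=15, slack=1)

Answer: |     coffee     |
|laboratory fish |
|blue music north|
|or time release |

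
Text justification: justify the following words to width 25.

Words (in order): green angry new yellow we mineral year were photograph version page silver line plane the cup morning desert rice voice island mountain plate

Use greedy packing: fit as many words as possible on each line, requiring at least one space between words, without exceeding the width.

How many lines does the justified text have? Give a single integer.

Line 1: ['green', 'angry', 'new', 'yellow', 'we'] (min_width=25, slack=0)
Line 2: ['mineral', 'year', 'were'] (min_width=17, slack=8)
Line 3: ['photograph', 'version', 'page'] (min_width=23, slack=2)
Line 4: ['silver', 'line', 'plane', 'the', 'cup'] (min_width=25, slack=0)
Line 5: ['morning', 'desert', 'rice', 'voice'] (min_width=25, slack=0)
Line 6: ['island', 'mountain', 'plate'] (min_width=21, slack=4)
Total lines: 6

Answer: 6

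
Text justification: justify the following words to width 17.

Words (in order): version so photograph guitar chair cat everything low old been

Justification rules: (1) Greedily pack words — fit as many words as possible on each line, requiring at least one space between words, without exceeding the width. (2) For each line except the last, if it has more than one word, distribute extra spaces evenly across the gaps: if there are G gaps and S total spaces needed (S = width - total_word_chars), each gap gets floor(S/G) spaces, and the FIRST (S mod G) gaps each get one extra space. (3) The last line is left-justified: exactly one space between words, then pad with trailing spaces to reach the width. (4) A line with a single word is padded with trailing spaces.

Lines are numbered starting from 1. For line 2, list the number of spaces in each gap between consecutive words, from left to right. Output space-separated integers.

Answer: 1

Derivation:
Line 1: ['version', 'so'] (min_width=10, slack=7)
Line 2: ['photograph', 'guitar'] (min_width=17, slack=0)
Line 3: ['chair', 'cat'] (min_width=9, slack=8)
Line 4: ['everything', 'low'] (min_width=14, slack=3)
Line 5: ['old', 'been'] (min_width=8, slack=9)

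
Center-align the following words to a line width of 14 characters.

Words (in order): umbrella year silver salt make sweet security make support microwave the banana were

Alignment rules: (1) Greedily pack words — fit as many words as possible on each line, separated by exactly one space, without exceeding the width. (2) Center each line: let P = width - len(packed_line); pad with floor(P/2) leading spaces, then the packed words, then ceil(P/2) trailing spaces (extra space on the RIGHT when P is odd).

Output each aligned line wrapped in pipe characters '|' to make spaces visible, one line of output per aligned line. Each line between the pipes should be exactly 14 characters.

Answer: |umbrella year |
| silver salt  |
|  make sweet  |
|security make |
|   support    |
|microwave the |
| banana were  |

Derivation:
Line 1: ['umbrella', 'year'] (min_width=13, slack=1)
Line 2: ['silver', 'salt'] (min_width=11, slack=3)
Line 3: ['make', 'sweet'] (min_width=10, slack=4)
Line 4: ['security', 'make'] (min_width=13, slack=1)
Line 5: ['support'] (min_width=7, slack=7)
Line 6: ['microwave', 'the'] (min_width=13, slack=1)
Line 7: ['banana', 'were'] (min_width=11, slack=3)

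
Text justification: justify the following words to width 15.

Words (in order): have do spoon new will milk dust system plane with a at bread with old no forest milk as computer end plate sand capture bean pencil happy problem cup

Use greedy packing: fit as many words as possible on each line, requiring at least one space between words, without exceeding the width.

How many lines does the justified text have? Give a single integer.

Line 1: ['have', 'do', 'spoon'] (min_width=13, slack=2)
Line 2: ['new', 'will', 'milk'] (min_width=13, slack=2)
Line 3: ['dust', 'system'] (min_width=11, slack=4)
Line 4: ['plane', 'with', 'a', 'at'] (min_width=15, slack=0)
Line 5: ['bread', 'with', 'old'] (min_width=14, slack=1)
Line 6: ['no', 'forest', 'milk'] (min_width=14, slack=1)
Line 7: ['as', 'computer', 'end'] (min_width=15, slack=0)
Line 8: ['plate', 'sand'] (min_width=10, slack=5)
Line 9: ['capture', 'bean'] (min_width=12, slack=3)
Line 10: ['pencil', 'happy'] (min_width=12, slack=3)
Line 11: ['problem', 'cup'] (min_width=11, slack=4)
Total lines: 11

Answer: 11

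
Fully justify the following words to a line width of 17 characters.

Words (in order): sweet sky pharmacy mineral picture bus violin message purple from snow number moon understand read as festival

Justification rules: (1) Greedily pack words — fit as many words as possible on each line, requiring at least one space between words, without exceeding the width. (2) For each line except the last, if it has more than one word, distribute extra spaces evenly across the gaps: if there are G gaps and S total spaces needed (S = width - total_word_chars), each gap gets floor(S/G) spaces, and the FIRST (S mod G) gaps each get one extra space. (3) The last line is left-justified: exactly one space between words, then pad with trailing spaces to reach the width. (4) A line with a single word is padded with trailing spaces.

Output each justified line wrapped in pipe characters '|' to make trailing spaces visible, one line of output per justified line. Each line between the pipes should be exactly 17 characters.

Line 1: ['sweet', 'sky'] (min_width=9, slack=8)
Line 2: ['pharmacy', 'mineral'] (min_width=16, slack=1)
Line 3: ['picture', 'bus'] (min_width=11, slack=6)
Line 4: ['violin', 'message'] (min_width=14, slack=3)
Line 5: ['purple', 'from', 'snow'] (min_width=16, slack=1)
Line 6: ['number', 'moon'] (min_width=11, slack=6)
Line 7: ['understand', 'read'] (min_width=15, slack=2)
Line 8: ['as', 'festival'] (min_width=11, slack=6)

Answer: |sweet         sky|
|pharmacy  mineral|
|picture       bus|
|violin    message|
|purple  from snow|
|number       moon|
|understand   read|
|as festival      |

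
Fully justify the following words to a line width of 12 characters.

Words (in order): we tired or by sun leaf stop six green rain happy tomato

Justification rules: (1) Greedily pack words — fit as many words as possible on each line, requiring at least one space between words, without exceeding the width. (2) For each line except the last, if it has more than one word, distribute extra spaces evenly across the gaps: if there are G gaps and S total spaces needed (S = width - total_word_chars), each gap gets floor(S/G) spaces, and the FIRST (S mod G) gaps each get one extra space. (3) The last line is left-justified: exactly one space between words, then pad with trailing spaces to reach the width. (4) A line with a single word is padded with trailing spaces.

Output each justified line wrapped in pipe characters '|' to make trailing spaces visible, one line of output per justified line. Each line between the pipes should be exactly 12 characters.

Answer: |we  tired or|
|by  sun leaf|
|stop     six|
|green   rain|
|happy tomato|

Derivation:
Line 1: ['we', 'tired', 'or'] (min_width=11, slack=1)
Line 2: ['by', 'sun', 'leaf'] (min_width=11, slack=1)
Line 3: ['stop', 'six'] (min_width=8, slack=4)
Line 4: ['green', 'rain'] (min_width=10, slack=2)
Line 5: ['happy', 'tomato'] (min_width=12, slack=0)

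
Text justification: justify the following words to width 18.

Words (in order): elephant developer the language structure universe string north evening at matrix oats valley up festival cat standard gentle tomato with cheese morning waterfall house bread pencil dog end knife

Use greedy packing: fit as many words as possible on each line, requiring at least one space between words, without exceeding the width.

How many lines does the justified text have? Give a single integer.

Line 1: ['elephant', 'developer'] (min_width=18, slack=0)
Line 2: ['the', 'language'] (min_width=12, slack=6)
Line 3: ['structure', 'universe'] (min_width=18, slack=0)
Line 4: ['string', 'north'] (min_width=12, slack=6)
Line 5: ['evening', 'at', 'matrix'] (min_width=17, slack=1)
Line 6: ['oats', 'valley', 'up'] (min_width=14, slack=4)
Line 7: ['festival', 'cat'] (min_width=12, slack=6)
Line 8: ['standard', 'gentle'] (min_width=15, slack=3)
Line 9: ['tomato', 'with', 'cheese'] (min_width=18, slack=0)
Line 10: ['morning', 'waterfall'] (min_width=17, slack=1)
Line 11: ['house', 'bread', 'pencil'] (min_width=18, slack=0)
Line 12: ['dog', 'end', 'knife'] (min_width=13, slack=5)
Total lines: 12

Answer: 12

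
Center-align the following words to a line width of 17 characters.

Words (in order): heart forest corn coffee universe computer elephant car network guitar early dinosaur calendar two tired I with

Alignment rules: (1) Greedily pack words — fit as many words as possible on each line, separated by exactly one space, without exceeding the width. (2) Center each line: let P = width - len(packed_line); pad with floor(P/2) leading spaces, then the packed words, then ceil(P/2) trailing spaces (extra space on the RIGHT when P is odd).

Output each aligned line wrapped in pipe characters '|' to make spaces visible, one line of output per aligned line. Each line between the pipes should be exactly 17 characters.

Line 1: ['heart', 'forest', 'corn'] (min_width=17, slack=0)
Line 2: ['coffee', 'universe'] (min_width=15, slack=2)
Line 3: ['computer', 'elephant'] (min_width=17, slack=0)
Line 4: ['car', 'network'] (min_width=11, slack=6)
Line 5: ['guitar', 'early'] (min_width=12, slack=5)
Line 6: ['dinosaur', 'calendar'] (min_width=17, slack=0)
Line 7: ['two', 'tired', 'I', 'with'] (min_width=16, slack=1)

Answer: |heart forest corn|
| coffee universe |
|computer elephant|
|   car network   |
|  guitar early   |
|dinosaur calendar|
|two tired I with |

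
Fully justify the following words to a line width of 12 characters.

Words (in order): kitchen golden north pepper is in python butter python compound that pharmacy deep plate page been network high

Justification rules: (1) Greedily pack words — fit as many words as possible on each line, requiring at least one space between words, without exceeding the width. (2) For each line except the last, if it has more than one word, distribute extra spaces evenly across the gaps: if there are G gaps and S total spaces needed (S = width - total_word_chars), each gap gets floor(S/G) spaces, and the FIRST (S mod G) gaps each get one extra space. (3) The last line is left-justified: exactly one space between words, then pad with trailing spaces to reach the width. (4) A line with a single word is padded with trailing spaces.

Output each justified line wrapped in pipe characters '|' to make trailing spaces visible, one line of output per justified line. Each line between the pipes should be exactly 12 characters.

Answer: |kitchen     |
|golden north|
|pepper is in|
|python      |
|butter      |
|python      |
|compound    |
|that        |
|pharmacy    |
|deep   plate|
|page    been|
|network high|

Derivation:
Line 1: ['kitchen'] (min_width=7, slack=5)
Line 2: ['golden', 'north'] (min_width=12, slack=0)
Line 3: ['pepper', 'is', 'in'] (min_width=12, slack=0)
Line 4: ['python'] (min_width=6, slack=6)
Line 5: ['butter'] (min_width=6, slack=6)
Line 6: ['python'] (min_width=6, slack=6)
Line 7: ['compound'] (min_width=8, slack=4)
Line 8: ['that'] (min_width=4, slack=8)
Line 9: ['pharmacy'] (min_width=8, slack=4)
Line 10: ['deep', 'plate'] (min_width=10, slack=2)
Line 11: ['page', 'been'] (min_width=9, slack=3)
Line 12: ['network', 'high'] (min_width=12, slack=0)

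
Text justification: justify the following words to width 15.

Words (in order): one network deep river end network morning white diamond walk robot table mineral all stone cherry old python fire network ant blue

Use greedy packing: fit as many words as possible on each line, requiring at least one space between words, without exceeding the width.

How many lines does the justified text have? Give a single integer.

Answer: 11

Derivation:
Line 1: ['one', 'network'] (min_width=11, slack=4)
Line 2: ['deep', 'river', 'end'] (min_width=14, slack=1)
Line 3: ['network', 'morning'] (min_width=15, slack=0)
Line 4: ['white', 'diamond'] (min_width=13, slack=2)
Line 5: ['walk', 'robot'] (min_width=10, slack=5)
Line 6: ['table', 'mineral'] (min_width=13, slack=2)
Line 7: ['all', 'stone'] (min_width=9, slack=6)
Line 8: ['cherry', 'old'] (min_width=10, slack=5)
Line 9: ['python', 'fire'] (min_width=11, slack=4)
Line 10: ['network', 'ant'] (min_width=11, slack=4)
Line 11: ['blue'] (min_width=4, slack=11)
Total lines: 11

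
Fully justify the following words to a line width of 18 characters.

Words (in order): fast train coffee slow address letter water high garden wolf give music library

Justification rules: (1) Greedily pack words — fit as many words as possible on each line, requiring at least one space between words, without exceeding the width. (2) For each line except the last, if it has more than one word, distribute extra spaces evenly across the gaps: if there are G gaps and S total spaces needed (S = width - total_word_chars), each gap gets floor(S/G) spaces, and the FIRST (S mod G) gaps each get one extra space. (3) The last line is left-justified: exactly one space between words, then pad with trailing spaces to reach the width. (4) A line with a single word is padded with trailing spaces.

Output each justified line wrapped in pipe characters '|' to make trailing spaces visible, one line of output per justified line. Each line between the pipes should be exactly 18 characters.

Answer: |fast  train coffee|
|slow       address|
|letter  water high|
|garden  wolf  give|
|music library     |

Derivation:
Line 1: ['fast', 'train', 'coffee'] (min_width=17, slack=1)
Line 2: ['slow', 'address'] (min_width=12, slack=6)
Line 3: ['letter', 'water', 'high'] (min_width=17, slack=1)
Line 4: ['garden', 'wolf', 'give'] (min_width=16, slack=2)
Line 5: ['music', 'library'] (min_width=13, slack=5)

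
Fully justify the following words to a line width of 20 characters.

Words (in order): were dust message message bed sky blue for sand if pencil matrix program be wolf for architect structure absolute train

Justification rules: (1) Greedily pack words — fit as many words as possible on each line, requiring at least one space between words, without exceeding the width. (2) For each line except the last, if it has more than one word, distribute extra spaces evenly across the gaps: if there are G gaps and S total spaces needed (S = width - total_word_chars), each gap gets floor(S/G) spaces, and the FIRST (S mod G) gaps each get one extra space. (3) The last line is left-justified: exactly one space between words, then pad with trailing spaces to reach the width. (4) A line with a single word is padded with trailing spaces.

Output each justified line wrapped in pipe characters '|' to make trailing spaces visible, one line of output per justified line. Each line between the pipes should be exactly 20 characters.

Answer: |were   dust  message|
|message bed sky blue|
|for  sand  if pencil|
|matrix   program  be|
|wolf  for  architect|
|structure   absolute|
|train               |

Derivation:
Line 1: ['were', 'dust', 'message'] (min_width=17, slack=3)
Line 2: ['message', 'bed', 'sky', 'blue'] (min_width=20, slack=0)
Line 3: ['for', 'sand', 'if', 'pencil'] (min_width=18, slack=2)
Line 4: ['matrix', 'program', 'be'] (min_width=17, slack=3)
Line 5: ['wolf', 'for', 'architect'] (min_width=18, slack=2)
Line 6: ['structure', 'absolute'] (min_width=18, slack=2)
Line 7: ['train'] (min_width=5, slack=15)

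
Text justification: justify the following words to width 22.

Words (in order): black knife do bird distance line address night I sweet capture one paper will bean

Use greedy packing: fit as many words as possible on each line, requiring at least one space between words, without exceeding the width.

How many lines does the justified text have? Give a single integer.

Answer: 4

Derivation:
Line 1: ['black', 'knife', 'do', 'bird'] (min_width=19, slack=3)
Line 2: ['distance', 'line', 'address'] (min_width=21, slack=1)
Line 3: ['night', 'I', 'sweet', 'capture'] (min_width=21, slack=1)
Line 4: ['one', 'paper', 'will', 'bean'] (min_width=19, slack=3)
Total lines: 4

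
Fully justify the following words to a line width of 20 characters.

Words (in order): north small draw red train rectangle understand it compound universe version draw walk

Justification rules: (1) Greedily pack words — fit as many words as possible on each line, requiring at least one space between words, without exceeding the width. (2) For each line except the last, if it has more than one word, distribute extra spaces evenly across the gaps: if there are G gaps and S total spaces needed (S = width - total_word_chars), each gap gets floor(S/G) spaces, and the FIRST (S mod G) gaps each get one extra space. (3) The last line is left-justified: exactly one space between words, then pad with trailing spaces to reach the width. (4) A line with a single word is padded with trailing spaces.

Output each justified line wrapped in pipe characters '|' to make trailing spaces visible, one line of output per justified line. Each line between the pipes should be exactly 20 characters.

Answer: |north small draw red|
|train      rectangle|
|understand        it|
|compound    universe|
|version draw walk   |

Derivation:
Line 1: ['north', 'small', 'draw', 'red'] (min_width=20, slack=0)
Line 2: ['train', 'rectangle'] (min_width=15, slack=5)
Line 3: ['understand', 'it'] (min_width=13, slack=7)
Line 4: ['compound', 'universe'] (min_width=17, slack=3)
Line 5: ['version', 'draw', 'walk'] (min_width=17, slack=3)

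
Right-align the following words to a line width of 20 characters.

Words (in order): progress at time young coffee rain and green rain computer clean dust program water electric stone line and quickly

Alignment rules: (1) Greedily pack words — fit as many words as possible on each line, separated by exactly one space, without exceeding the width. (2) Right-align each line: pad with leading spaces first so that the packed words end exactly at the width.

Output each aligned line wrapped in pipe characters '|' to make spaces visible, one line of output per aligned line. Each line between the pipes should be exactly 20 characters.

Answer: |    progress at time|
|   young coffee rain|
|      and green rain|
| computer clean dust|
|       program water|
| electric stone line|
|         and quickly|

Derivation:
Line 1: ['progress', 'at', 'time'] (min_width=16, slack=4)
Line 2: ['young', 'coffee', 'rain'] (min_width=17, slack=3)
Line 3: ['and', 'green', 'rain'] (min_width=14, slack=6)
Line 4: ['computer', 'clean', 'dust'] (min_width=19, slack=1)
Line 5: ['program', 'water'] (min_width=13, slack=7)
Line 6: ['electric', 'stone', 'line'] (min_width=19, slack=1)
Line 7: ['and', 'quickly'] (min_width=11, slack=9)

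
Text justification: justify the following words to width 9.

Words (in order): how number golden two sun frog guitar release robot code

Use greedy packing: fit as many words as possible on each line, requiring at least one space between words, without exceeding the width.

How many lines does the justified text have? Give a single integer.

Answer: 9

Derivation:
Line 1: ['how'] (min_width=3, slack=6)
Line 2: ['number'] (min_width=6, slack=3)
Line 3: ['golden'] (min_width=6, slack=3)
Line 4: ['two', 'sun'] (min_width=7, slack=2)
Line 5: ['frog'] (min_width=4, slack=5)
Line 6: ['guitar'] (min_width=6, slack=3)
Line 7: ['release'] (min_width=7, slack=2)
Line 8: ['robot'] (min_width=5, slack=4)
Line 9: ['code'] (min_width=4, slack=5)
Total lines: 9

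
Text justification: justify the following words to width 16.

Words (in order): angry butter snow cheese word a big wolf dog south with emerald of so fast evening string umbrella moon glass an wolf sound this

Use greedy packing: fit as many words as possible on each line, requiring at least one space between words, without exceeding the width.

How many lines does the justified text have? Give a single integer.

Line 1: ['angry', 'butter'] (min_width=12, slack=4)
Line 2: ['snow', 'cheese', 'word'] (min_width=16, slack=0)
Line 3: ['a', 'big', 'wolf', 'dog'] (min_width=14, slack=2)
Line 4: ['south', 'with'] (min_width=10, slack=6)
Line 5: ['emerald', 'of', 'so'] (min_width=13, slack=3)
Line 6: ['fast', 'evening'] (min_width=12, slack=4)
Line 7: ['string', 'umbrella'] (min_width=15, slack=1)
Line 8: ['moon', 'glass', 'an'] (min_width=13, slack=3)
Line 9: ['wolf', 'sound', 'this'] (min_width=15, slack=1)
Total lines: 9

Answer: 9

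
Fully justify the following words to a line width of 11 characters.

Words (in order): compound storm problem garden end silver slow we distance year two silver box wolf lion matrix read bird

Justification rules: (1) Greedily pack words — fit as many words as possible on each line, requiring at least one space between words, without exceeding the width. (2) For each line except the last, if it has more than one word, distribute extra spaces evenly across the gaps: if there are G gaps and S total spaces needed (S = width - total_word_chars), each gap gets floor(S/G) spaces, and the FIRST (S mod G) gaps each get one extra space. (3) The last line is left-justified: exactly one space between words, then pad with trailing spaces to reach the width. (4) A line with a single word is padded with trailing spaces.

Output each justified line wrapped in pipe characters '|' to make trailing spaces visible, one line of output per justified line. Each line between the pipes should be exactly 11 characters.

Line 1: ['compound'] (min_width=8, slack=3)
Line 2: ['storm'] (min_width=5, slack=6)
Line 3: ['problem'] (min_width=7, slack=4)
Line 4: ['garden', 'end'] (min_width=10, slack=1)
Line 5: ['silver', 'slow'] (min_width=11, slack=0)
Line 6: ['we', 'distance'] (min_width=11, slack=0)
Line 7: ['year', 'two'] (min_width=8, slack=3)
Line 8: ['silver', 'box'] (min_width=10, slack=1)
Line 9: ['wolf', 'lion'] (min_width=9, slack=2)
Line 10: ['matrix', 'read'] (min_width=11, slack=0)
Line 11: ['bird'] (min_width=4, slack=7)

Answer: |compound   |
|storm      |
|problem    |
|garden  end|
|silver slow|
|we distance|
|year    two|
|silver  box|
|wolf   lion|
|matrix read|
|bird       |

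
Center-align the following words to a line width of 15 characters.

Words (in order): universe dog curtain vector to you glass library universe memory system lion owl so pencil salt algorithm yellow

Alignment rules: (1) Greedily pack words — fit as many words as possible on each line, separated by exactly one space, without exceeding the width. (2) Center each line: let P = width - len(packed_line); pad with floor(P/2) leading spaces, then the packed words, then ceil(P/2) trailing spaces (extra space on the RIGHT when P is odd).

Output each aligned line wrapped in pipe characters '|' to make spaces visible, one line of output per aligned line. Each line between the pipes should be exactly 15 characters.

Answer: | universe dog  |
|curtain vector |
| to you glass  |
|    library    |
|universe memory|
|system lion owl|
|so pencil salt |
|   algorithm   |
|    yellow     |

Derivation:
Line 1: ['universe', 'dog'] (min_width=12, slack=3)
Line 2: ['curtain', 'vector'] (min_width=14, slack=1)
Line 3: ['to', 'you', 'glass'] (min_width=12, slack=3)
Line 4: ['library'] (min_width=7, slack=8)
Line 5: ['universe', 'memory'] (min_width=15, slack=0)
Line 6: ['system', 'lion', 'owl'] (min_width=15, slack=0)
Line 7: ['so', 'pencil', 'salt'] (min_width=14, slack=1)
Line 8: ['algorithm'] (min_width=9, slack=6)
Line 9: ['yellow'] (min_width=6, slack=9)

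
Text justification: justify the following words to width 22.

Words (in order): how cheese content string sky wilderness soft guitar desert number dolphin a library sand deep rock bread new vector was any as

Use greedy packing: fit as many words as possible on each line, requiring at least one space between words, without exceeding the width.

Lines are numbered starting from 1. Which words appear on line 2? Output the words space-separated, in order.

Answer: string sky wilderness

Derivation:
Line 1: ['how', 'cheese', 'content'] (min_width=18, slack=4)
Line 2: ['string', 'sky', 'wilderness'] (min_width=21, slack=1)
Line 3: ['soft', 'guitar', 'desert'] (min_width=18, slack=4)
Line 4: ['number', 'dolphin', 'a'] (min_width=16, slack=6)
Line 5: ['library', 'sand', 'deep', 'rock'] (min_width=22, slack=0)
Line 6: ['bread', 'new', 'vector', 'was'] (min_width=20, slack=2)
Line 7: ['any', 'as'] (min_width=6, slack=16)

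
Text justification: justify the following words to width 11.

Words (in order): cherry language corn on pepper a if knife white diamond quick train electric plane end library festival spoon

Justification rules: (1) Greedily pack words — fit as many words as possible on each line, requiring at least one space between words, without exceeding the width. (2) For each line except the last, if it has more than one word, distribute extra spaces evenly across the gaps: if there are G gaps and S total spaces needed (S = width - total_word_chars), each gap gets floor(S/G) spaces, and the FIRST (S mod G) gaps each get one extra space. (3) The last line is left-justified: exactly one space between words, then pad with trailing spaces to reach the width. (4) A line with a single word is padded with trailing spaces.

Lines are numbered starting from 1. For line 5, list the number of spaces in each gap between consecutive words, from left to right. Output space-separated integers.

Line 1: ['cherry'] (min_width=6, slack=5)
Line 2: ['language'] (min_width=8, slack=3)
Line 3: ['corn', 'on'] (min_width=7, slack=4)
Line 4: ['pepper', 'a', 'if'] (min_width=11, slack=0)
Line 5: ['knife', 'white'] (min_width=11, slack=0)
Line 6: ['diamond'] (min_width=7, slack=4)
Line 7: ['quick', 'train'] (min_width=11, slack=0)
Line 8: ['electric'] (min_width=8, slack=3)
Line 9: ['plane', 'end'] (min_width=9, slack=2)
Line 10: ['library'] (min_width=7, slack=4)
Line 11: ['festival'] (min_width=8, slack=3)
Line 12: ['spoon'] (min_width=5, slack=6)

Answer: 1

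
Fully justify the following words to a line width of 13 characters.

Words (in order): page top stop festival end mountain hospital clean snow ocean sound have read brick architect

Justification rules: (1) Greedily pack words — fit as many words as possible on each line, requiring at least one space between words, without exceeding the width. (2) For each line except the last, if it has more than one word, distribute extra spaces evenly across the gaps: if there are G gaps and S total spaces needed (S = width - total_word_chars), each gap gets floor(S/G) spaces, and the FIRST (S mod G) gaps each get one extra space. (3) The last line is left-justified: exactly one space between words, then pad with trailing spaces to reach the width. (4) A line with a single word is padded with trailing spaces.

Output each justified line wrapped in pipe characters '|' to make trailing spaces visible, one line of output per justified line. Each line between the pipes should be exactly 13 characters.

Line 1: ['page', 'top', 'stop'] (min_width=13, slack=0)
Line 2: ['festival', 'end'] (min_width=12, slack=1)
Line 3: ['mountain'] (min_width=8, slack=5)
Line 4: ['hospital'] (min_width=8, slack=5)
Line 5: ['clean', 'snow'] (min_width=10, slack=3)
Line 6: ['ocean', 'sound'] (min_width=11, slack=2)
Line 7: ['have', 'read'] (min_width=9, slack=4)
Line 8: ['brick'] (min_width=5, slack=8)
Line 9: ['architect'] (min_width=9, slack=4)

Answer: |page top stop|
|festival  end|
|mountain     |
|hospital     |
|clean    snow|
|ocean   sound|
|have     read|
|brick        |
|architect    |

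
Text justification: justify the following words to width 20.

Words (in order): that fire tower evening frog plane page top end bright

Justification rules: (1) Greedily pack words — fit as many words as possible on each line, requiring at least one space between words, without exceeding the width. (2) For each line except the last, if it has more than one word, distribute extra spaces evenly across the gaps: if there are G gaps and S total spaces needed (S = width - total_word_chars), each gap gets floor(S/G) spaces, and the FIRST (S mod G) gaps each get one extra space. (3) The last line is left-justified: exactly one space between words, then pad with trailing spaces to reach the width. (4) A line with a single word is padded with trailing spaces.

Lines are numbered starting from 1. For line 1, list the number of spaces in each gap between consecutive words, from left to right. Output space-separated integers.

Answer: 4 3

Derivation:
Line 1: ['that', 'fire', 'tower'] (min_width=15, slack=5)
Line 2: ['evening', 'frog', 'plane'] (min_width=18, slack=2)
Line 3: ['page', 'top', 'end', 'bright'] (min_width=19, slack=1)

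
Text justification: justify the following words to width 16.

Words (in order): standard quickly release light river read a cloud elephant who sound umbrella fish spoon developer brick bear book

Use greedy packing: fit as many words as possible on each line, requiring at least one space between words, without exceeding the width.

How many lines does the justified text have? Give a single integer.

Line 1: ['standard', 'quickly'] (min_width=16, slack=0)
Line 2: ['release', 'light'] (min_width=13, slack=3)
Line 3: ['river', 'read', 'a'] (min_width=12, slack=4)
Line 4: ['cloud', 'elephant'] (min_width=14, slack=2)
Line 5: ['who', 'sound'] (min_width=9, slack=7)
Line 6: ['umbrella', 'fish'] (min_width=13, slack=3)
Line 7: ['spoon', 'developer'] (min_width=15, slack=1)
Line 8: ['brick', 'bear', 'book'] (min_width=15, slack=1)
Total lines: 8

Answer: 8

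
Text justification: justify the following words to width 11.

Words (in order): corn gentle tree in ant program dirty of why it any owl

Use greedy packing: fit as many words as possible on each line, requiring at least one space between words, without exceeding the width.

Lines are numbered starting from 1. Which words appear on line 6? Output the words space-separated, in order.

Line 1: ['corn', 'gentle'] (min_width=11, slack=0)
Line 2: ['tree', 'in', 'ant'] (min_width=11, slack=0)
Line 3: ['program'] (min_width=7, slack=4)
Line 4: ['dirty', 'of'] (min_width=8, slack=3)
Line 5: ['why', 'it', 'any'] (min_width=10, slack=1)
Line 6: ['owl'] (min_width=3, slack=8)

Answer: owl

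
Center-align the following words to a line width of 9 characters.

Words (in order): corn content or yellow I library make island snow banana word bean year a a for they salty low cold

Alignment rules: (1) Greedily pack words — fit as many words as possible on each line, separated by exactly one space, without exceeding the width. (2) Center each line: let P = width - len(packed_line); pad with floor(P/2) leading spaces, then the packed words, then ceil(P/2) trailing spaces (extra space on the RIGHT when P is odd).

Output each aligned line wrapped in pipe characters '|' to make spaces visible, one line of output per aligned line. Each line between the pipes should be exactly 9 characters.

Answer: |  corn   |
| content |
|or yellow|
|I library|
|  make   |
| island  |
|  snow   |
| banana  |
|word bean|
|year a a |
|for they |
|salty low|
|  cold   |

Derivation:
Line 1: ['corn'] (min_width=4, slack=5)
Line 2: ['content'] (min_width=7, slack=2)
Line 3: ['or', 'yellow'] (min_width=9, slack=0)
Line 4: ['I', 'library'] (min_width=9, slack=0)
Line 5: ['make'] (min_width=4, slack=5)
Line 6: ['island'] (min_width=6, slack=3)
Line 7: ['snow'] (min_width=4, slack=5)
Line 8: ['banana'] (min_width=6, slack=3)
Line 9: ['word', 'bean'] (min_width=9, slack=0)
Line 10: ['year', 'a', 'a'] (min_width=8, slack=1)
Line 11: ['for', 'they'] (min_width=8, slack=1)
Line 12: ['salty', 'low'] (min_width=9, slack=0)
Line 13: ['cold'] (min_width=4, slack=5)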